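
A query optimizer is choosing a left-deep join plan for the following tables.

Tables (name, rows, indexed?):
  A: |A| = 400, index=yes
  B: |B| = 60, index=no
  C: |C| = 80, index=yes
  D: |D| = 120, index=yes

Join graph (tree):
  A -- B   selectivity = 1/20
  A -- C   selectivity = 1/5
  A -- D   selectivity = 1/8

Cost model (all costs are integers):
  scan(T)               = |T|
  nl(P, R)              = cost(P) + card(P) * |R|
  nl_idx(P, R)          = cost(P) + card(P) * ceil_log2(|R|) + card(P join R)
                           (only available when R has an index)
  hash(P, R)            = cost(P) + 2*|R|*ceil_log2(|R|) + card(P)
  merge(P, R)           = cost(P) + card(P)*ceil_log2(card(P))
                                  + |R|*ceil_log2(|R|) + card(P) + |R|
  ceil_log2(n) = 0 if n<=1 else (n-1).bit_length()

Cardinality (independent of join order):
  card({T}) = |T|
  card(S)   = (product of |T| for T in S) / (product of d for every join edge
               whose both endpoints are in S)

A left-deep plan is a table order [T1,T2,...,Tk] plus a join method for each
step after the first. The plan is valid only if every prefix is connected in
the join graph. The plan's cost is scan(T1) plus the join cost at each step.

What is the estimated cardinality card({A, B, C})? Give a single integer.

Tables in S: A(400), B(60), C(80)
Edges inside S: A-B(d=20), A-C(d=5)
numerator = 400 * 60 * 80 = 1920000
denominator = 20 * 5 = 100
card(S) = 1920000 / 100 = 19200

19200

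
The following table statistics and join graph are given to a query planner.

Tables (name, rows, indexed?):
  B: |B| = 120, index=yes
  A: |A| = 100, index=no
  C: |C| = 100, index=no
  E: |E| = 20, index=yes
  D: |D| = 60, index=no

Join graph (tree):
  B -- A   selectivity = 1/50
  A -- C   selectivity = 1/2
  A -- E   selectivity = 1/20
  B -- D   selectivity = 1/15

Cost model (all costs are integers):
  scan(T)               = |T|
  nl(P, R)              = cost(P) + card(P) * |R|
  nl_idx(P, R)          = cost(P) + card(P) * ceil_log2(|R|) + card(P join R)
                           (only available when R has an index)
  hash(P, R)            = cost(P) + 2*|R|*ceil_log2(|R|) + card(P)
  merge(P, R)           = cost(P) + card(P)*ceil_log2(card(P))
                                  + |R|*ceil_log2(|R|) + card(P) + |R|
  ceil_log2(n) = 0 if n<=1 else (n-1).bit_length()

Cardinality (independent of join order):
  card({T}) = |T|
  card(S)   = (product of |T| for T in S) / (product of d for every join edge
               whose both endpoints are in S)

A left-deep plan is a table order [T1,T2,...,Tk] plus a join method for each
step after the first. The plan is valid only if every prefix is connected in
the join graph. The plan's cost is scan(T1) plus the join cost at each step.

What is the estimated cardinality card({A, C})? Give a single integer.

5000

Tables in S: A(100), C(100)
Edges inside S: A-C(d=2)
numerator = 100 * 100 = 10000
denominator = 2 = 2
card(S) = 10000 / 2 = 5000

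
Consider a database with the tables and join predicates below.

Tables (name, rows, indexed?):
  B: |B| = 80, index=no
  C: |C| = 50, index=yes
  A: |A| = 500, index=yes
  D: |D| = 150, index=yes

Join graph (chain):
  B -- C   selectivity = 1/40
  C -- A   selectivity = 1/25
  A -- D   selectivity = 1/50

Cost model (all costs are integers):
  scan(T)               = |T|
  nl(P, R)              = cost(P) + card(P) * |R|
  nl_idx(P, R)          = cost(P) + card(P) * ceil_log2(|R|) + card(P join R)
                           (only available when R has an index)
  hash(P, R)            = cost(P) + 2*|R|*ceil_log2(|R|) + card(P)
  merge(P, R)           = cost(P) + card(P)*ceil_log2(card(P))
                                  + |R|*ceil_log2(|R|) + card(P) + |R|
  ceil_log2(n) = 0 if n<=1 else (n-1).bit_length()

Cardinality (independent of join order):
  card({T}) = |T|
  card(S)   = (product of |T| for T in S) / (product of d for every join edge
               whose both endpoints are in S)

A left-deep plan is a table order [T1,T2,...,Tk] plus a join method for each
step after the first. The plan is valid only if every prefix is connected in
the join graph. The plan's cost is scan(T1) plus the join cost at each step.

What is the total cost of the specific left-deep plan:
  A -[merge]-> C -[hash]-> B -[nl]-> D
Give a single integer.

307970

step 1: scan A: cost=500, card=500
step 2: join C via merge
    card(P join C) = 500*50/(25) = 1000
    cost = 500 + 500*9 + 50*6 + 500 + 50 = 5850
step 3: join B via hash
    card(P join B) = 1000*80/(40) = 2000
    cost = 5850 + 2*80*7 + 1000 = 7970
step 4: join D via nl
    card(P join D) = 2000*150/(50) = 6000
    cost = 7970 + 2000*150 = 307970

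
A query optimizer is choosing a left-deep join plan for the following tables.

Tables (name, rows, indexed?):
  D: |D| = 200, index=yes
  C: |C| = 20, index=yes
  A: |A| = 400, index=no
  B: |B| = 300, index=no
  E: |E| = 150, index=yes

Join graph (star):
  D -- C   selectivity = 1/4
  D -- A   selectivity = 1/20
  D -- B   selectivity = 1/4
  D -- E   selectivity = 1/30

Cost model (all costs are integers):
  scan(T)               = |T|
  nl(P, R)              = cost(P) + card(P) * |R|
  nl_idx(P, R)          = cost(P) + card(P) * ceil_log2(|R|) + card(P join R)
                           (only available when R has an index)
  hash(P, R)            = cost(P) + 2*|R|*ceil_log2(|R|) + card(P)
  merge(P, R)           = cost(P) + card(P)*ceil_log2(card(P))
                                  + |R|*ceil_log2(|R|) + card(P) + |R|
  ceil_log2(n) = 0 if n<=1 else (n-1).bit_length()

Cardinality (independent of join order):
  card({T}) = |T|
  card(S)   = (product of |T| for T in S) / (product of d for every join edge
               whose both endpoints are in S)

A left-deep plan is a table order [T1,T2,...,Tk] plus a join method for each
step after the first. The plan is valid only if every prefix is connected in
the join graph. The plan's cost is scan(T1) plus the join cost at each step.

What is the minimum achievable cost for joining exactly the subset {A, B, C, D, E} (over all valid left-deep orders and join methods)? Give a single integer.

Selinger DP over subsets of {A,B,C,D,E}:
  {D}: scan cost=200, card=200
  {C}: scan cost=20, card=20
  {A}: scan cost=400, card=400
  {B}: scan cost=300, card=300
  {E}: scan cost=150, card=150
  {CD}: card=1000; try (C,hash)→600, (D,nl_idx)→1180, (D,merge)→1940, (C,merge)→2120, (C,nl_idx)→2200, (D,hash)→3240 …(+2); best=600 via (C,hash)
  {AD}: card=4000; try (D,hash)→4000, (A,merge)→6000, (D,merge)→6200, (D,nl_idx)→7600, (A,hash)→7600, (A,nl)→80200 …(+1); best=4000 via (D,hash)
  {BD}: card=15000; try (D,hash)→3800, (B,merge)→5000, (D,merge)→5100, (B,hash)→5800, (D,nl_idx)→17700, (B,nl)→60200 …(+1); best=3800 via (D,hash)
  {DE}: card=1000; try (D,nl_idx)→2350, (E,hash)→2800, (E,nl_idx)→2800, (D,merge)→3300, (E,merge)→3350, (D,hash)→3500 …(+2); best=2350 via (D,nl_idx)
  {ACD}: card=20000; try (C,hash)→8200, (A,hash)→8800, (A,merge)→15600, (C,nl_idx)→44000, (C,merge)→56120, (C,nl)→84000 …(+1); best=8200 via (C,hash)
  {BCD}: card=75000; try (B,hash)→7000, (B,merge)→14600, (C,hash)→19000, (C,nl_idx)→153800, (C,merge)→228920, (B,nl)→300600 …(+1); best=7000 via (B,hash)
  {CDE}: card=5000; try (C,hash)→3550, (E,hash)→4000, (C,nl_idx)→12350, (E,merge)→12950, (C,merge)→13470, (E,nl_idx)→13600 …(+2); best=3550 via (C,hash)
  {ABD}: card=300000; try (B,hash)→13400, (A,hash)→26000, (B,merge)→59000, (A,merge)→232800, (B,nl)→1204000, (A,nl)→6003800; best=13400 via (B,hash)
  {ADE}: card=20000; try (E,hash)→10400, (A,hash)→10550, (A,merge)→17350, (E,nl_idx)→56000, (E,merge)→57350, (A,nl)→402350 …(+1); best=10400 via (E,hash)
  {BDE}: card=75000; try (B,hash)→8750, (B,merge)→16350, (E,hash)→21200, (E,nl_idx)→198800, (E,merge)→230150, (B,nl)→302350 …(+1); best=8750 via (B,hash)
  {ABCD}: card=1500000; try (B,hash)→33600, (A,hash)→89200, (C,hash)→313600, (B,merge)→331200, (A,merge)→1361000, (C,nl_idx)→3013400 …(+4); best=33600 via (B,hash)
  {ACDE}: card=100000; try (A,hash)→15750, (E,hash)→30600, (C,hash)→30600, (A,merge)→77550, (C,nl_idx)→210400, (E,nl_idx)→268200 …(+5); best=15750 via (A,hash)
  {BCDE}: card=375000; try (B,hash)→13950, (B,merge)→76550, (C,hash)→83950, (E,hash)→84400, (C,nl_idx)→758750, (E,nl_idx)→982000 …(+5); best=13950 via (B,hash)
  {ABDE}: card=1500000; try (B,hash)→35800, (A,hash)→90950, (E,hash)→315800, (B,merge)→333400, (A,merge)→1362750, (E,nl_idx)→3913400 …(+4); best=35800 via (B,hash)
  {ABCDE}: card=7500000; try (B,hash)→121150, (A,hash)→396150, (E,hash)→1536000, (C,hash)→1536000, (B,merge)→1818750, (A,merge)→7517950 …(+8); best=121150 via (B,hash)

121150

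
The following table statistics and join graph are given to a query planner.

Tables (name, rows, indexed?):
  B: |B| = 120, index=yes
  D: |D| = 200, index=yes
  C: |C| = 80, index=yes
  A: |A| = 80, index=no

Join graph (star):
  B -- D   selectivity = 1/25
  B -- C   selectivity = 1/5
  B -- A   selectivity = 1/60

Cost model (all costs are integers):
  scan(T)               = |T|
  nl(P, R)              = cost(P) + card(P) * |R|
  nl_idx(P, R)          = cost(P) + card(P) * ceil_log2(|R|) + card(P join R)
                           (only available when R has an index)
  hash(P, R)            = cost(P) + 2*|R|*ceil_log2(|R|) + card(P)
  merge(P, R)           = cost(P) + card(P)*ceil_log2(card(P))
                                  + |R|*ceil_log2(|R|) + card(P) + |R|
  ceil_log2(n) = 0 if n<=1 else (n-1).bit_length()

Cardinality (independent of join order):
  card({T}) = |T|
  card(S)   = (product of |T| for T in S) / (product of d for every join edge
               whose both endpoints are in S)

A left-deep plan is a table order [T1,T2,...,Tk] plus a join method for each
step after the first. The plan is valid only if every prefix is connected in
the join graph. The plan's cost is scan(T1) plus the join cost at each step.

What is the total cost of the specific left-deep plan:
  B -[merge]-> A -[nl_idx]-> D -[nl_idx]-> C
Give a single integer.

step 1: scan B: cost=120, card=120
step 2: join A via merge
    card(P join A) = 120*80/(60) = 160
    cost = 120 + 120*7 + 80*7 + 120 + 80 = 1720
step 3: join D via nl_idx
    card(P join D) = 160*200/(25) = 1280
    cost = 1720 + 160*8 + 1280 = 4280
step 4: join C via nl_idx
    card(P join C) = 1280*80/(5) = 20480
    cost = 4280 + 1280*7 + 20480 = 33720

33720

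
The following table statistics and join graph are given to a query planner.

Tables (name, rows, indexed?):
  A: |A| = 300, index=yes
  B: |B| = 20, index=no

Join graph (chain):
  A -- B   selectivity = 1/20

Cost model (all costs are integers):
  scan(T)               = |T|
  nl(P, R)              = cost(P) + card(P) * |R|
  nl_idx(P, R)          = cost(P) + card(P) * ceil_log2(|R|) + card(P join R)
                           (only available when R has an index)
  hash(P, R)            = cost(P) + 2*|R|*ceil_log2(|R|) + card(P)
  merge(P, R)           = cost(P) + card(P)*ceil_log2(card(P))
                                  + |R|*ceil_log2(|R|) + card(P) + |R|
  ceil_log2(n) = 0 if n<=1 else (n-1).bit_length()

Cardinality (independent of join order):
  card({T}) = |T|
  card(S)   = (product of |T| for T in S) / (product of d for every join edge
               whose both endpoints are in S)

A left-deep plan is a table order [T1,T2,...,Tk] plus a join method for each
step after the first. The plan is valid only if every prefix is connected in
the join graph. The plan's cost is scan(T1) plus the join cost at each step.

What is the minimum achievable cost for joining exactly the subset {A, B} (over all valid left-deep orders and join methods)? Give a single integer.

Selinger DP over subsets of {A,B}:
  {A}: scan cost=300, card=300
  {B}: scan cost=20, card=20
  {AB}: card=300; try (A,nl_idx)→500, (B,hash)→800, (A,merge)→3140, (B,merge)→3420, (A,hash)→5440, (A,nl)→6020 …(+1); best=500 via (A,nl_idx)

500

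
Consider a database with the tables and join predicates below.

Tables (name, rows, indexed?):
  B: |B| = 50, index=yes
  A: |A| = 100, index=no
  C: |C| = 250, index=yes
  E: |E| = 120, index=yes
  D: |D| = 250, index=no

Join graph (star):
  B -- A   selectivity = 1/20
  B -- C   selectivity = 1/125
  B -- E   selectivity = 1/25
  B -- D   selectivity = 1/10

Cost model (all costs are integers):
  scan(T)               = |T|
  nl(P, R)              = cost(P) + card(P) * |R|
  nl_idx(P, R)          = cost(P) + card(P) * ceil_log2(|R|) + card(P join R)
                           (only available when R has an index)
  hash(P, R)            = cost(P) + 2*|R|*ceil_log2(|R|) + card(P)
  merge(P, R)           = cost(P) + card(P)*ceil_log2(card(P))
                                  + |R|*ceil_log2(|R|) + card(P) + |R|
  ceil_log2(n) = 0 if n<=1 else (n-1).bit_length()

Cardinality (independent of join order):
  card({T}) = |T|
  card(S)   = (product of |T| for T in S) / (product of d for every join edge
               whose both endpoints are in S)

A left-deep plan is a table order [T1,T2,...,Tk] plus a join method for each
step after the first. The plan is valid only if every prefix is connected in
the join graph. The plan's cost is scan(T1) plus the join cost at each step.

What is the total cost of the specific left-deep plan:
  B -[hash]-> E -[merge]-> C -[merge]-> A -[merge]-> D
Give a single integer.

step 1: scan B: cost=50, card=50
step 2: join E via hash
    card(P join E) = 50*120/(25) = 240
    cost = 50 + 2*120*7 + 50 = 1780
step 3: join C via merge
    card(P join C) = 240*250/(125) = 480
    cost = 1780 + 240*8 + 250*8 + 240 + 250 = 6190
step 4: join A via merge
    card(P join A) = 480*100/(20) = 2400
    cost = 6190 + 480*9 + 100*7 + 480 + 100 = 11790
step 5: join D via merge
    card(P join D) = 2400*250/(10) = 60000
    cost = 11790 + 2400*12 + 250*8 + 2400 + 250 = 45240

45240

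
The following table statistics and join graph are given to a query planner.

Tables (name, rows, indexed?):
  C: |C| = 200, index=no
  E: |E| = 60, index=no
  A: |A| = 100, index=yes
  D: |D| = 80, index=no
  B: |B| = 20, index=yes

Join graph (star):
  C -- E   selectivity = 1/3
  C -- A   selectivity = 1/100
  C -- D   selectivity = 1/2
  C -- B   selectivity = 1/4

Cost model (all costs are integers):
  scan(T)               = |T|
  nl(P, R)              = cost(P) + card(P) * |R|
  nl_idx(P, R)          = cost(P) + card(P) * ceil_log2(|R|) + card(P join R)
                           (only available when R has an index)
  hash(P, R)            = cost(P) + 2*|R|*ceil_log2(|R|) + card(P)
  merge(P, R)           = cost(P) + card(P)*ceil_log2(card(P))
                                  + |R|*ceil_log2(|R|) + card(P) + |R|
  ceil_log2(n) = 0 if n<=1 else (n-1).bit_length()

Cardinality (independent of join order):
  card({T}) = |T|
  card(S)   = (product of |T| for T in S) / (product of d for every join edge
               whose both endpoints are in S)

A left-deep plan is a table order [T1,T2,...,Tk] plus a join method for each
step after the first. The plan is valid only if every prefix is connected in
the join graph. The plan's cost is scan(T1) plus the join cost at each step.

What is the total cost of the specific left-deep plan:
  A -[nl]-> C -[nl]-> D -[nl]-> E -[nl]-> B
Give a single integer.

step 1: scan A: cost=100, card=100
step 2: join C via nl
    card(P join C) = 100*200/(100) = 200
    cost = 100 + 100*200 = 20100
step 3: join D via nl
    card(P join D) = 200*80/(2) = 8000
    cost = 20100 + 200*80 = 36100
step 4: join E via nl
    card(P join E) = 8000*60/(3) = 160000
    cost = 36100 + 8000*60 = 516100
step 5: join B via nl
    card(P join B) = 160000*20/(4) = 800000
    cost = 516100 + 160000*20 = 3716100

3716100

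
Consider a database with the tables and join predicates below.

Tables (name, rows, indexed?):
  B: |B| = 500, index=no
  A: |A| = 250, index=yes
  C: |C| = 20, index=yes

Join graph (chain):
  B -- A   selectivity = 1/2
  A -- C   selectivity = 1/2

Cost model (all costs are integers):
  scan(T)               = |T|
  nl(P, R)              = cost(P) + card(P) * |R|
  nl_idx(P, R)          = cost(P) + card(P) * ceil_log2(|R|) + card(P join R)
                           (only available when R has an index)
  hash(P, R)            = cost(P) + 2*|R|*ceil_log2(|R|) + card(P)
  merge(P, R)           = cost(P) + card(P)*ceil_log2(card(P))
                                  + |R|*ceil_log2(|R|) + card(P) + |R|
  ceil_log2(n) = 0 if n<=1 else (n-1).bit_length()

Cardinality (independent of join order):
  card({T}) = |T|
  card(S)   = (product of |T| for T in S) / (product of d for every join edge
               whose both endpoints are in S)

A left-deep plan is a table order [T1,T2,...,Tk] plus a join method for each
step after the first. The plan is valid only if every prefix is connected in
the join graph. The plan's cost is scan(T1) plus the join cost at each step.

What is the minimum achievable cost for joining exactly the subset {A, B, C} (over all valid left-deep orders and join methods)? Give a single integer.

Selinger DP over subsets of {A,B,C}:
  {B}: scan cost=500, card=500
  {A}: scan cost=250, card=250
  {C}: scan cost=20, card=20
  {AB}: card=62500; try (A,hash)→5000, (B,merge)→7500, (A,merge)→7750, (B,hash)→9500, (A,nl_idx)→67000, (B,nl)→125250 …(+1); best=5000 via (A,hash)
  {AC}: card=2500; try (C,hash)→700, (A,merge)→2390, (C,merge)→2620, (A,nl_idx)→2680, (C,nl_idx)→4000, (A,hash)→4040 …(+2); best=700 via (C,hash)
  {ABC}: card=625000; try (B,hash)→12200, (B,merge)→38200, (C,hash)→67700, (C,nl_idx)→942500, (C,merge)→1067620, (B,nl)→1250700 …(+1); best=12200 via (B,hash)

12200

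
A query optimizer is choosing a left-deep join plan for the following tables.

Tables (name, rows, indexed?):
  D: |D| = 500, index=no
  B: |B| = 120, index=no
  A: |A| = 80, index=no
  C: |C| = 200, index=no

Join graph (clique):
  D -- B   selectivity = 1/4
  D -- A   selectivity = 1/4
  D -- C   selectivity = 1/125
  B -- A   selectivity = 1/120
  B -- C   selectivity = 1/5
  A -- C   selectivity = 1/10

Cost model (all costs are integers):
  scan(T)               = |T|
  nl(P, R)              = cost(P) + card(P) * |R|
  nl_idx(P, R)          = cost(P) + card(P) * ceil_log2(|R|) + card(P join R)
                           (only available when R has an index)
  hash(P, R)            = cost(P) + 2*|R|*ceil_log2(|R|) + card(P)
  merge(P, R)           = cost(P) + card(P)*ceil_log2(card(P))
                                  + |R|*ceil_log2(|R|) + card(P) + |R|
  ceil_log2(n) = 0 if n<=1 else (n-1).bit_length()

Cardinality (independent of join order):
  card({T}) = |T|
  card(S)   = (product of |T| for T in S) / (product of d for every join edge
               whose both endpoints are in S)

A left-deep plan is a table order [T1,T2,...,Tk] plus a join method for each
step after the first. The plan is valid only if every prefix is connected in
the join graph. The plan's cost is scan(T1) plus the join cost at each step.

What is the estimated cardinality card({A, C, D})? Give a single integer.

1600

Tables in S: A(80), C(200), D(500)
Edges inside S: D-A(d=4), D-C(d=125), A-C(d=10)
numerator = 80 * 200 * 500 = 8000000
denominator = 4 * 125 * 10 = 5000
card(S) = 8000000 / 5000 = 1600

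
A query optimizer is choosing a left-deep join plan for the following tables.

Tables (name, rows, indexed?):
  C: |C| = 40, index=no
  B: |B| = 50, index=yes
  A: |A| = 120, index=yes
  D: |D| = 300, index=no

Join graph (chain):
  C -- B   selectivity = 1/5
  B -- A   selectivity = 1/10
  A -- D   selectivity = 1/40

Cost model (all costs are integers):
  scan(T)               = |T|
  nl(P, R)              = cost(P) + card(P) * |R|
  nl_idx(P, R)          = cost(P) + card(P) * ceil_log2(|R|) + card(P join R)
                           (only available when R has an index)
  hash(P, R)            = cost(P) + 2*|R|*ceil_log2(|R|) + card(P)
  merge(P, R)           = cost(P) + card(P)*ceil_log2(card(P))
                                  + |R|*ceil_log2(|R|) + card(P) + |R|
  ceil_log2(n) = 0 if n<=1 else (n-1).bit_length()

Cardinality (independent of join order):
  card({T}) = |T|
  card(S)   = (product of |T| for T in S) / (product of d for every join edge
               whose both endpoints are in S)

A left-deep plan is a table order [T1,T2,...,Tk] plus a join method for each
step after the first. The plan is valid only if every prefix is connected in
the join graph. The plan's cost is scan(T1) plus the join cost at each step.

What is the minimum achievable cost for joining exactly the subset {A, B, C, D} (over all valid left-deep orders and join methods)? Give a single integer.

Selinger DP over subsets of {A,B,C,D}:
  {C}: scan cost=40, card=40
  {B}: scan cost=50, card=50
  {A}: scan cost=120, card=120
  {D}: scan cost=300, card=300
  {BC}: card=400; try (C,hash)→580, (B,merge)→670, (C,merge)→680, (B,hash)→680, (B,nl_idx)→680, (B,nl)→2040 …(+1); best=580 via (C,hash)
  {AB}: card=600; try (B,hash)→840, (A,nl_idx)→1000, (A,merge)→1360, (B,merge)→1430, (B,nl_idx)→1440, (A,hash)→1780 …(+2); best=840 via (B,hash)
  {AD}: card=900; try (A,hash)→2280, (A,nl_idx)→3300, (D,merge)→4080, (A,merge)→4260, (D,hash)→5640, (D,nl)→36120 …(+1); best=2280 via (A,hash)
  {ABC}: card=4800; try (C,hash)→1920, (A,hash)→2660, (A,merge)→5540, (C,merge)→7720, (A,nl_idx)→8180, (C,nl)→24840 …(+1); best=1920 via (C,hash)
  {ABD}: card=4500; try (B,hash)→3780, (D,hash)→6840, (D,merge)→10440, (B,nl_idx)→12180, (B,merge)→12530, (B,nl)→47280 …(+1); best=3780 via (B,hash)
  {ABCD}: card=36000; try (C,hash)→8760, (D,hash)→12120, (C,merge)→67060, (D,merge)→72120, (C,nl)→183780, (D,nl)→1441920; best=8760 via (C,hash)

8760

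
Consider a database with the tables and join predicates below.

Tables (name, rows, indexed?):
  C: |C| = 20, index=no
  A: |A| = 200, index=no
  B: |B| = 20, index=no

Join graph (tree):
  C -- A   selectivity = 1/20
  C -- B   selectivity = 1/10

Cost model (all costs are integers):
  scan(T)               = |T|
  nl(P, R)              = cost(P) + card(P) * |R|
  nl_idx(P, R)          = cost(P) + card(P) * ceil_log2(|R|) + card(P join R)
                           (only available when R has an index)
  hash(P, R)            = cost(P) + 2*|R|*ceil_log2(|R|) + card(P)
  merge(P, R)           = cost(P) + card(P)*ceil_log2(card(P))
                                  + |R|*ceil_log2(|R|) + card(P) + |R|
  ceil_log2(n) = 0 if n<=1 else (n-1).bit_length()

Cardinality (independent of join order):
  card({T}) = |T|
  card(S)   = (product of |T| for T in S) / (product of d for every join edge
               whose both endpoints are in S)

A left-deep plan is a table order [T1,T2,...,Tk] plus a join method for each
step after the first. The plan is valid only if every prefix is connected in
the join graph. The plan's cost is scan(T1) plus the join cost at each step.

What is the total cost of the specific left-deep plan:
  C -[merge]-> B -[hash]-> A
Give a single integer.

step 1: scan C: cost=20, card=20
step 2: join B via merge
    card(P join B) = 20*20/(10) = 40
    cost = 20 + 20*5 + 20*5 + 20 + 20 = 260
step 3: join A via hash
    card(P join A) = 40*200/(20) = 400
    cost = 260 + 2*200*8 + 40 = 3500

3500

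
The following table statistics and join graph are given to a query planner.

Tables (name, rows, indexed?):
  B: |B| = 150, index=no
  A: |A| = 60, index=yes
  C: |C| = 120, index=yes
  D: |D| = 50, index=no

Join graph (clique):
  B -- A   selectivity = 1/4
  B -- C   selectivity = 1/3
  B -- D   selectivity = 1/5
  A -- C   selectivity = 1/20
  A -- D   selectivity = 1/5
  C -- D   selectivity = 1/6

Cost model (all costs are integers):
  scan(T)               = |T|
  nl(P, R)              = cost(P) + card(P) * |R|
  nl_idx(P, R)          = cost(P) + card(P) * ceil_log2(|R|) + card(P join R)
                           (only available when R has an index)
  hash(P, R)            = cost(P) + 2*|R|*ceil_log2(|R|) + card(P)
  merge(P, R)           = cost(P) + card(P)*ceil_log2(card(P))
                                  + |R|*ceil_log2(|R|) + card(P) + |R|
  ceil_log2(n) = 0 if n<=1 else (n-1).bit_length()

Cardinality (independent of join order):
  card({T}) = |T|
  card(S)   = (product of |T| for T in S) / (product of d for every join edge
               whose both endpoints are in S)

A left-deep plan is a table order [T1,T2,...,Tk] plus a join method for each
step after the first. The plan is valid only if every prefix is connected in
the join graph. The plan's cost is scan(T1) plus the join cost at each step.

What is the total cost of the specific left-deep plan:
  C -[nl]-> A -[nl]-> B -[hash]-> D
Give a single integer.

step 1: scan C: cost=120, card=120
step 2: join A via nl
    card(P join A) = 120*60/(20) = 360
    cost = 120 + 120*60 = 7320
step 3: join B via nl
    card(P join B) = 360*150/(4*3) = 4500
    cost = 7320 + 360*150 = 61320
step 4: join D via hash
    card(P join D) = 4500*50/(5*5*6) = 1500
    cost = 61320 + 2*50*6 + 4500 = 66420

66420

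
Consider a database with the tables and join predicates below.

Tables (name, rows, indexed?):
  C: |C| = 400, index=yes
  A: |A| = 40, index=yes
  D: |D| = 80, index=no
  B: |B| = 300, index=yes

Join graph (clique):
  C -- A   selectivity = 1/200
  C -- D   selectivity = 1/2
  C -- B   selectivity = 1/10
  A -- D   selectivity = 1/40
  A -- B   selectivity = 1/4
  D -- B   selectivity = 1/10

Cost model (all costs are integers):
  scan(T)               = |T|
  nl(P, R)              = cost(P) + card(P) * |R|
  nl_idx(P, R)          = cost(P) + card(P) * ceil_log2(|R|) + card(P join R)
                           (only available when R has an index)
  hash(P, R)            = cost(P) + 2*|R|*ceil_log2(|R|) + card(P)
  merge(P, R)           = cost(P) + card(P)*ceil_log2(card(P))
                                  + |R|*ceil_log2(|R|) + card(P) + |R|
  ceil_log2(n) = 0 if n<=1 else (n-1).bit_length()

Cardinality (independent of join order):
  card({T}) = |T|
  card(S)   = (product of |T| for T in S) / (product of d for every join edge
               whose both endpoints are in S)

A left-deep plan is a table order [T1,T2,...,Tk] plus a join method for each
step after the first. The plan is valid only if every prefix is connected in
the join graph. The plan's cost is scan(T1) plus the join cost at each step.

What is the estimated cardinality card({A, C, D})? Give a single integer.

Tables in S: A(40), C(400), D(80)
Edges inside S: C-A(d=200), C-D(d=2), A-D(d=40)
numerator = 40 * 400 * 80 = 1280000
denominator = 200 * 2 * 40 = 16000
card(S) = 1280000 / 16000 = 80

80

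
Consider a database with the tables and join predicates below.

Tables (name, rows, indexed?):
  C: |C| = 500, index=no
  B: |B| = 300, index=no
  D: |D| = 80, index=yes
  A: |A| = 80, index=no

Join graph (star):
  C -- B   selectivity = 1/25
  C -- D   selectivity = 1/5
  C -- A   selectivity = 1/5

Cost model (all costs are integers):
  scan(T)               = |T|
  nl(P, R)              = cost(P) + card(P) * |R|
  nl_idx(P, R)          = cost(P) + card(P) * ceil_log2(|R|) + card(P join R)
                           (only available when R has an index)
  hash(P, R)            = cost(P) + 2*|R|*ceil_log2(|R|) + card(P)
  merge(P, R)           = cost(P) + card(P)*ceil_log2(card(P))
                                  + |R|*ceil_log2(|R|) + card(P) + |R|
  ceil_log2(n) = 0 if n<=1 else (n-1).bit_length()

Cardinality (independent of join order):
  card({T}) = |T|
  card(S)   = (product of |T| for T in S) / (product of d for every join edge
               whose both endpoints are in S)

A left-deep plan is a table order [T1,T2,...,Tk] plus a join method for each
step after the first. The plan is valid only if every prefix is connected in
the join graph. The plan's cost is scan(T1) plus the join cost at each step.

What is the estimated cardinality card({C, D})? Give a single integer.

8000

Tables in S: C(500), D(80)
Edges inside S: C-D(d=5)
numerator = 500 * 80 = 40000
denominator = 5 = 5
card(S) = 40000 / 5 = 8000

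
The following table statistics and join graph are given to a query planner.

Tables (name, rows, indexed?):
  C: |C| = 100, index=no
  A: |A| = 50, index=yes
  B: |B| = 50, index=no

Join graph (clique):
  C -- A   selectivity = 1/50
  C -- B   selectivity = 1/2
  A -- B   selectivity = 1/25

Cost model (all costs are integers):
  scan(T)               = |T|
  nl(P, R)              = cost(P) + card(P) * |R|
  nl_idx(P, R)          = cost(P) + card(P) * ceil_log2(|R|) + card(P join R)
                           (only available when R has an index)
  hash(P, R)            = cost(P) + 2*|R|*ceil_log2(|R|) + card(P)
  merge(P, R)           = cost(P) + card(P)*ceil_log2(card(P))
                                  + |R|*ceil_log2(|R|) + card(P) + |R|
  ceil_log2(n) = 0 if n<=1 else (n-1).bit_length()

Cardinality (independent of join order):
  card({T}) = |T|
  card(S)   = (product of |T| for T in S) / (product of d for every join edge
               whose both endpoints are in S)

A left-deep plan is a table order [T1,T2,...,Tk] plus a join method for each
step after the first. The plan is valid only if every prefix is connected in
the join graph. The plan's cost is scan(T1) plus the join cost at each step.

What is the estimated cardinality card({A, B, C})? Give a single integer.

Tables in S: A(50), B(50), C(100)
Edges inside S: C-A(d=50), C-B(d=2), A-B(d=25)
numerator = 50 * 50 * 100 = 250000
denominator = 50 * 2 * 25 = 2500
card(S) = 250000 / 2500 = 100

100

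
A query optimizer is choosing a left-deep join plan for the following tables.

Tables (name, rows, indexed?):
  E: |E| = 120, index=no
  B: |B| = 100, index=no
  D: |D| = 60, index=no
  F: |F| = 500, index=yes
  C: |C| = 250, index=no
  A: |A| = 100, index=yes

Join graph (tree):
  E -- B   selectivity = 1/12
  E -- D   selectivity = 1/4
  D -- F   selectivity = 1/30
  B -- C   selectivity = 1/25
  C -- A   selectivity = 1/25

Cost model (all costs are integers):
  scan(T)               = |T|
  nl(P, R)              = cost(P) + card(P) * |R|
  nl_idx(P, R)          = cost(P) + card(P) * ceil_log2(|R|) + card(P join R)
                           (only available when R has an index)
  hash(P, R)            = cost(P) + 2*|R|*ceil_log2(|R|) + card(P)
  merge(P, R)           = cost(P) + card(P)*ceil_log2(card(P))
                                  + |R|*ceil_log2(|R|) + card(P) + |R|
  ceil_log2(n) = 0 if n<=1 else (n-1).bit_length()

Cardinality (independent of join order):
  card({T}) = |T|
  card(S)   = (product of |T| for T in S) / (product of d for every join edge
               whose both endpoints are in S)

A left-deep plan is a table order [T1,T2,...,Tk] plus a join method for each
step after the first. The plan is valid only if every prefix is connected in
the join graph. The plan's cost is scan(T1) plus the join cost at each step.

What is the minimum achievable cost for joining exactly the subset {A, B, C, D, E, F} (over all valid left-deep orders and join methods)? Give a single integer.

659700

Selinger DP over subsets of {A,B,C,D,E,F}:
  {E}: scan cost=120, card=120
  {B}: scan cost=100, card=100
  {D}: scan cost=60, card=60
  {F}: scan cost=500, card=500
  {C}: scan cost=250, card=250
  {A}: scan cost=100, card=100
  {BE}: card=1000; try (B,hash)→1640, (E,merge)→1860, (E,hash)→1880, (B,merge)→1880, (E,nl)→12100, (B,nl)→12120; best=1640 via (B,hash)
  {DE}: card=1800; try (D,hash)→960, (E,merge)→1440, (D,merge)→1500, (E,hash)→1800, (E,nl)→7260, (D,nl)→7320; best=960 via (D,hash)
  {BC}: card=1000; try (B,hash)→1900, (C,merge)→3150, (B,merge)→3300, (C,hash)→4200, (C,nl)→25100, (B,nl)→25250; best=1900 via (B,hash)
  {DF}: card=1000; try (F,nl_idx)→1600, (D,hash)→1720, (F,merge)→5480, (D,merge)→5920, (F,hash)→9120, (F,nl)→30060 …(+1); best=1600 via (F,nl_idx)
  {AC}: card=1000; try (A,hash)→1900, (A,nl_idx)→3000, (C,merge)→3150, (A,merge)→3300, (C,hash)→4200, (C,nl)→25100 …(+1); best=1900 via (A,hash)
  {BDE}: card=15000; try (D,hash)→3360, (B,hash)→4160, (D,merge)→13060, (B,merge)→23360, (D,nl)→61640, (B,nl)→180960; best=3360 via (D,hash)
  {BCE}: card=10000; try (E,hash)→4580, (C,hash)→6640, (E,merge)→13860, (C,merge)→14890, (E,nl)→121900, (C,nl)→251640; best=4580 via (E,hash)
  {DEF}: card=30000; try (E,hash)→4280, (F,hash)→11760, (E,merge)→13560, (F,merge)→27560, (F,nl_idx)→47160, (E,nl)→121600 …(+1); best=4280 via (E,hash)
  {ABC}: card=4000; try (B,hash)→4300, (A,hash)→4300, (A,nl_idx)→12900, (B,merge)→13700, (A,merge)→13700, (B,nl)→101900 …(+1); best=4300 via (B,hash)
  {BDEF}: card=250000; try (F,hash)→27360, (B,hash)→35680, (F,merge)→233360, (F,nl_idx)→388360, (B,merge)→485080, (B,nl)→3004280 …(+1); best=27360 via (F,hash)
  {BCDE}: card=150000; try (D,hash)→15300, (C,hash)→22360, (D,merge)→155000, (C,merge)→230610, (D,nl)→604580, (C,nl)→3753360; best=15300 via (D,hash)
  {ABCE}: card=40000; try (E,hash)→9980, (A,hash)→15980, (E,merge)→57260, (A,nl_idx)→114580, (A,merge)→155380, (E,nl)→484300 …(+1); best=9980 via (E,hash)
  {BCDEF}: card=2500000; try (F,hash)→174300, (C,hash)→281360, (F,merge)→2870300, (F,nl_idx)→3865300, (C,merge)→4779610, (C,nl)→62527360 …(+1); best=174300 via (F,hash)
  {ABCDE}: card=600000; try (D,hash)→50700, (A,hash)→166700, (D,merge)→690400, (A,nl_idx)→1665300, (D,nl)→2409980, (A,merge)→2866100 …(+1); best=50700 via (D,hash)
  {ABCDEF}: card=10000000; try (F,hash)→659700, (A,hash)→2675700, (F,merge)→12655700, (F,nl_idx)→15450700, (A,nl_idx)→27674300, (A,merge)→57675100 …(+2); best=659700 via (F,hash)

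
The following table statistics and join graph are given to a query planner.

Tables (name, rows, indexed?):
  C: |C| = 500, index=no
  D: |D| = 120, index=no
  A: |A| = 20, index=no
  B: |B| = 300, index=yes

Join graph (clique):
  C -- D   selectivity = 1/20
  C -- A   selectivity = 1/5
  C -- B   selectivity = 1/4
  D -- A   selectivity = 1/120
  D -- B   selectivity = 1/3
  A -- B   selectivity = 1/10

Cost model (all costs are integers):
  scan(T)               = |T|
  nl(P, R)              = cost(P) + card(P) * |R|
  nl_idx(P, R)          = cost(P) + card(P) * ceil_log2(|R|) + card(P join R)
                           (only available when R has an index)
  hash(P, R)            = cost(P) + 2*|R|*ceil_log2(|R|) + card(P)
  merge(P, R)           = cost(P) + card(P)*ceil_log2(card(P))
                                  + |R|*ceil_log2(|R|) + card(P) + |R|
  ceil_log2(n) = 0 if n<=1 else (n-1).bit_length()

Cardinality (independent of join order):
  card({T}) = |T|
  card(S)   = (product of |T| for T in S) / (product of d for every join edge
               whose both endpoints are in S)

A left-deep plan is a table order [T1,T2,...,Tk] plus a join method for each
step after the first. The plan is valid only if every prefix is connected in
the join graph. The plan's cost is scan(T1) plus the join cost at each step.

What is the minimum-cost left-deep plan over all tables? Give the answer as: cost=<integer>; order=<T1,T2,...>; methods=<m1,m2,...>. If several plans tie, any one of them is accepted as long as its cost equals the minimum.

cost=6030; order=C,A,D,B; methods=hash,hash,nl_idx

Selinger DP (subsets sized 1..n):
  {C}: scan cost=500, card=500
  {D}: scan cost=120, card=120
  {A}: scan cost=20, card=20
  {B}: scan cost=300, card=300
  {CD}: card=3000; try (D,hash)→2680, (C,merge)→6080, (D,merge)→6460, (C,hash)→9240, (C,nl)→60120, (D,nl)→60500; best=2680 via (D,hash)
  {AC}: card=2000; try (A,hash)→1200, (C,merge)→5140, (A,merge)→5620, (C,hash)→9040, (C,nl)→10020, (A,nl)→10500; best=1200 via (A,hash)
  {BC}: card=37500; try (B,hash)→6400, (C,merge)→8300, (B,merge)→8500, (C,hash)→9600, (B,nl_idx)→42500, (C,nl)→150300 …(+1); best=6400 via (B,hash)
  {AD}: card=20; try (A,hash)→440, (D,merge)→1100, (A,merge)→1200, (D,hash)→1720, (D,nl)→2420, (A,nl)→2520; best=440 via (A,hash)
  {BD}: card=12000; try (D,hash)→2280, (B,merge)→4080, (D,merge)→4260, (B,hash)→5640, (B,nl_idx)→13200, (B,nl)→36120 …(+1); best=2280 via (D,hash)
  {AB}: card=600; try (B,nl_idx)→800, (A,hash)→800, (B,merge)→3140, (A,merge)→3420, (B,hash)→5440, (B,nl)→6020 …(+1); best=800 via (B,nl_idx)
  {ACD}: card=100; try (D,hash)→4880, (C,merge)→5560, (A,hash)→5880, (C,hash)→9460, (C,nl)→10440, (D,merge)→26160 …(+3); best=4880 via (D,hash)
  {BCD}: card=75000; try (B,hash)→11080, (C,hash)→23280, (B,merge)→44680, (D,hash)→45580, (B,nl_idx)→104680, (C,merge)→187280 …(+4); best=11080 via (B,hash)
  {ABC}: card=15000; try (B,hash)→8600, (C,hash)→10400, (C,merge)→12400, (B,merge)→28200, (B,nl_idx)→34200, (A,hash)→44100 …(+4); best=8600 via (B,hash)
  {ABD}: card=200; try (B,nl_idx)→820, (D,hash)→3080, (B,merge)→3560, (B,hash)→5860, (B,nl)→6440, (D,merge)→8360 …(+4); best=820 via (B,nl_idx)
  {ABCD}: card=250; try (B,nl_idx)→6030, (C,merge)→7620, (B,merge)→8680, (C,hash)→10020, (B,hash)→10380, (D,hash)→25280 …(+7); best=6030 via (B,nl_idx)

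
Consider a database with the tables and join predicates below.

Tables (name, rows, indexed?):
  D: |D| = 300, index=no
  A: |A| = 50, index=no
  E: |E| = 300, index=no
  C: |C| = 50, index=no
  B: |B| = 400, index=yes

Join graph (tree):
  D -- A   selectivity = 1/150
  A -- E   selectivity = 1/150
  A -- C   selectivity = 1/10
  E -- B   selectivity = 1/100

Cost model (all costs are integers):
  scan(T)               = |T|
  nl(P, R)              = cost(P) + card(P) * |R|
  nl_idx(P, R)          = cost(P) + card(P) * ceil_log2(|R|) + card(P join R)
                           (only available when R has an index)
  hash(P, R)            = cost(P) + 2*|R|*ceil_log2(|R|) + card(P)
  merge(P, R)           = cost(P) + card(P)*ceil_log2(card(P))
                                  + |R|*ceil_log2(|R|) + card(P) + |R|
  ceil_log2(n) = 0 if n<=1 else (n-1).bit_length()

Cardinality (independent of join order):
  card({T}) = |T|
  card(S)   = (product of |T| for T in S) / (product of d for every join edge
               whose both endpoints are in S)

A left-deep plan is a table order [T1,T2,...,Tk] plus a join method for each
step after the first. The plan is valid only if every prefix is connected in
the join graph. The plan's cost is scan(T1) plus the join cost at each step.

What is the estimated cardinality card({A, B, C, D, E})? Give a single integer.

4000

Tables in S: A(50), B(400), C(50), D(300), E(300)
Edges inside S: D-A(d=150), A-E(d=150), A-C(d=10), E-B(d=100)
numerator = 50 * 400 * 50 * 300 * 300 = 90000000000
denominator = 150 * 150 * 10 * 100 = 22500000
card(S) = 90000000000 / 22500000 = 4000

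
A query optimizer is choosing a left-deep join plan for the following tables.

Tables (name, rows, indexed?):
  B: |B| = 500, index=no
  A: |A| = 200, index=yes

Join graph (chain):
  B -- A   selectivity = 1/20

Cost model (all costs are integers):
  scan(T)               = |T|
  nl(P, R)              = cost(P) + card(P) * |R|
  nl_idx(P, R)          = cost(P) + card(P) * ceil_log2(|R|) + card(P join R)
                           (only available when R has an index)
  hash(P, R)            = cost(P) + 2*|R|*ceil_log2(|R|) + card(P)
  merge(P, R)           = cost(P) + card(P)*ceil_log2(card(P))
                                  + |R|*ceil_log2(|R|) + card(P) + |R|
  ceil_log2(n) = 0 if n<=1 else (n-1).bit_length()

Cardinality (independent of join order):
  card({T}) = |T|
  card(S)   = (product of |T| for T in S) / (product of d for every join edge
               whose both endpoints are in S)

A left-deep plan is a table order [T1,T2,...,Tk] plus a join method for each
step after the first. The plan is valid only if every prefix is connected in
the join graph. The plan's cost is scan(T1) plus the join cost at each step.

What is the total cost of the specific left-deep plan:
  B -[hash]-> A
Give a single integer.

4200

step 1: scan B: cost=500, card=500
step 2: join A via hash
    card(P join A) = 500*200/(20) = 5000
    cost = 500 + 2*200*8 + 500 = 4200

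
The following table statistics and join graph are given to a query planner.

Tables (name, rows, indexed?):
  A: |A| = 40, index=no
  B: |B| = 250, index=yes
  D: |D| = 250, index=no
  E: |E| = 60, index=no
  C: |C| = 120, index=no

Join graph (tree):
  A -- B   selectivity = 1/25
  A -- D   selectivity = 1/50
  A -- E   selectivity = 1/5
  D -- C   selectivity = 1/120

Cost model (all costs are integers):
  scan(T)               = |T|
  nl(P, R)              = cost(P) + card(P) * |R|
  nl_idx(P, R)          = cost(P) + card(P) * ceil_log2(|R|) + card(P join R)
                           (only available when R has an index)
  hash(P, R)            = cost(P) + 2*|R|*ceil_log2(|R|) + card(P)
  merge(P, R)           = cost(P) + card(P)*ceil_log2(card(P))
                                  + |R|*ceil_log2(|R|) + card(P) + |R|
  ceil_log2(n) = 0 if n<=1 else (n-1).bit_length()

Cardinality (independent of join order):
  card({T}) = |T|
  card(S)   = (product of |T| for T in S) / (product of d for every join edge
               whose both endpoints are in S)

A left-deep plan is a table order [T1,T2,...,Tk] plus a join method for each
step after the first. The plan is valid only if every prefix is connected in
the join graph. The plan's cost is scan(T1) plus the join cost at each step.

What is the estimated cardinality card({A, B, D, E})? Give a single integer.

24000

Tables in S: A(40), B(250), D(250), E(60)
Edges inside S: A-B(d=25), A-D(d=50), A-E(d=5)
numerator = 40 * 250 * 250 * 60 = 150000000
denominator = 25 * 50 * 5 = 6250
card(S) = 150000000 / 6250 = 24000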